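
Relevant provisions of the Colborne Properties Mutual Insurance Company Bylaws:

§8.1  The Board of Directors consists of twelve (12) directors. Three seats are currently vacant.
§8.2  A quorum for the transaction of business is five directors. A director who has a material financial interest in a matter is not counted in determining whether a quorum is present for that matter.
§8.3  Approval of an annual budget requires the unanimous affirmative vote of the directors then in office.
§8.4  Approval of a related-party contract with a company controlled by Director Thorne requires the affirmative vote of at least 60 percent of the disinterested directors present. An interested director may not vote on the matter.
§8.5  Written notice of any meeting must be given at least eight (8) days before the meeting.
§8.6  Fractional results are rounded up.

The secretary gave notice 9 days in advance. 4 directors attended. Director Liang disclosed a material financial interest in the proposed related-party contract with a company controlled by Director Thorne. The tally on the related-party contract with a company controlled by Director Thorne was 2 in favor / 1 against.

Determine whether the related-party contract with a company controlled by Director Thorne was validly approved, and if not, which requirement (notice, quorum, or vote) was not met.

Notice: 9 days given; 8 required (9 ≥ 8). Satisfied.
Quorum: 4 present, but the 1 interested director does not count, leaving 3. Quorum is 5. Not satisfied.
Vote: the related-party contract with a company controlled by Director Thorne requires three-fifths of the disinterested directors present (4 − 1 = 3). 3/5 of 3 = 1.80, rounded up to 2, so 2 affirmative votes are needed; 2 voted in favor. Satisfied. (Moot — without a quorum no business can be validly transacted.)

Invalid — quorum requirement not satisfied.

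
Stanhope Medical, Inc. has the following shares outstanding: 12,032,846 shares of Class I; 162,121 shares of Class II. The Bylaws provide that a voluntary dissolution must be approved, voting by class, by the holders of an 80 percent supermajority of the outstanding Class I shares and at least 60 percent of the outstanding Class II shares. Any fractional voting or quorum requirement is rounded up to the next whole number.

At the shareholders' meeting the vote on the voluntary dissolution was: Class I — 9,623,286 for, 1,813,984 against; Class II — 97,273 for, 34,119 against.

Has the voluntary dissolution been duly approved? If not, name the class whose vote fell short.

Class I: 4/5 of 12032846 = 9626276.80, rounded up to 9626277; 9,626,277 required, 9,623,286 in favor — not approved.
Class II: 3/5 of 162121 = 97272.60, rounded up to 97273; 97,273 required, 97,273 in favor — approved.

Not approved — the Class I shares did not give the required vote.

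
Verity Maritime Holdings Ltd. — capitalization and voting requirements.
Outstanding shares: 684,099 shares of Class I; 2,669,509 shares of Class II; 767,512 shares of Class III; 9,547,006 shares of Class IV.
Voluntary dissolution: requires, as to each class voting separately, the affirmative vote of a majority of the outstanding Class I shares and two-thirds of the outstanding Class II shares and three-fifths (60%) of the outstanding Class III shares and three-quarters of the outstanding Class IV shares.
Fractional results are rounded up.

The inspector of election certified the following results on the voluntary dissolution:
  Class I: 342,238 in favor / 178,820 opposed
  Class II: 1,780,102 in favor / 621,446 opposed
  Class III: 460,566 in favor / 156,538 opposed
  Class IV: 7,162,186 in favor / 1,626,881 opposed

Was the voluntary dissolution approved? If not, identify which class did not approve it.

Approved — every class gave the required vote.

Class I: a majority of 684099 is 342050; 342,050 required, 342,238 in favor — approved.
Class II: 2/3 of 2669509 = 1779672.67, rounded up to 1779673; 1,779,673 required, 1,780,102 in favor — approved.
Class III: 3/5 of 767512 = 460507.20, rounded up to 460508; 460,508 required, 460,566 in favor — approved.
Class IV: 3/4 of 9547006 = 7160254.50, rounded up to 7160255; 7,160,255 required, 7,162,186 in favor — approved.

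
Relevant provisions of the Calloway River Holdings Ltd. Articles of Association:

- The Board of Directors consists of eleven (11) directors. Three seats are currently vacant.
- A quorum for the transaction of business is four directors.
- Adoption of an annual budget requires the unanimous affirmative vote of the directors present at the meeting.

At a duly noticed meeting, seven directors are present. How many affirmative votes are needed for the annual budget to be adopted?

7

The annual budget requires the unanimous vote of the directors present (7).
Unanimous means all 7.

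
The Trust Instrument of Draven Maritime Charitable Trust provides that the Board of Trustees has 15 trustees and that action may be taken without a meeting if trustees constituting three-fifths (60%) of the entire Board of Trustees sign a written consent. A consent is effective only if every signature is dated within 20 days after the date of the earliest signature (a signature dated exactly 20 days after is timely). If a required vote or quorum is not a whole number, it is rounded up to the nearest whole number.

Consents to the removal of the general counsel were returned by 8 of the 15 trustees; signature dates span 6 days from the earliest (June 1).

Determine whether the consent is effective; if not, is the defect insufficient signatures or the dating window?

Not effective — insufficient signatures.

Signatures required: three-fifths (60%) of 15 — 3/5 of 15 = 9, so 9 needed; 8 signed. Insufficient.
Dating window: the latest signature is 6 days after the earliest; the limit is 20 days. Within the window.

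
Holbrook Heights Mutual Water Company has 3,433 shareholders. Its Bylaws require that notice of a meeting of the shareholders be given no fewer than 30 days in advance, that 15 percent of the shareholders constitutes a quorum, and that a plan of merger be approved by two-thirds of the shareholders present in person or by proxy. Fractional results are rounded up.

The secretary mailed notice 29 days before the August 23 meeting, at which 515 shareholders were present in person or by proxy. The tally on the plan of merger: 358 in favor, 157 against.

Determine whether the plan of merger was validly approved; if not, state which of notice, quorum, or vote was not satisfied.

Notice: 29 days given; 30 required. Not satisfied.
Quorum: 15% of 3,433 = 514.95, rounded up to 515; 515 present. Satisfied.
Vote: requires two-thirds of those present (515); 2/3 of 515 = 343.33, rounded up to 344, so 344 needed; 358 in favor. Satisfied.

Invalid — notice requirement not satisfied.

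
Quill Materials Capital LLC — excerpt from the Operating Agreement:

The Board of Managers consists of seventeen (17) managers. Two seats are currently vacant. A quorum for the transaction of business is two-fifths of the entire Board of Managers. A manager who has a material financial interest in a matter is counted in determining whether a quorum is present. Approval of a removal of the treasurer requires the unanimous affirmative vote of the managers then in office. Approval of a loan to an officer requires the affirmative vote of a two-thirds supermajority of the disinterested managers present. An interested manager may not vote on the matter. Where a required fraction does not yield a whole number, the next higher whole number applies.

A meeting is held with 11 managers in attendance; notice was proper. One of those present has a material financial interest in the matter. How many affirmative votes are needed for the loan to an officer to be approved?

The loan to an officer requires two-thirds of the disinterested managers present (11 − 1 = 10).
2/3 of 10 = 6.67, rounded up to 7.

7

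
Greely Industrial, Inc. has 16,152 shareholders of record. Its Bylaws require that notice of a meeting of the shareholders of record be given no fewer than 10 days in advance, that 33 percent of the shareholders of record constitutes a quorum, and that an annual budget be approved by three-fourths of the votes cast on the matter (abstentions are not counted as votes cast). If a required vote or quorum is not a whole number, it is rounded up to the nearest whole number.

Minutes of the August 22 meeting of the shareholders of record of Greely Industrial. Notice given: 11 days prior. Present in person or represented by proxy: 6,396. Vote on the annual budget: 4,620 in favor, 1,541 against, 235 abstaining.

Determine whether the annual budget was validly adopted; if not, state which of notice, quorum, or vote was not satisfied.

Notice: 11 days given; 10 required. Satisfied.
Quorum: 33% of 16,152 = 5,330.16, rounded up to 5,331; 6,396 present. Satisfied.
Vote: requires three-fourths of the votes cast (6,396 − 235 abstaining = 6,161); 3/4 of 6161 = 4620.75, rounded up to 4621, so 4,621 needed; 4,620 in favor. Not satisfied.

Invalid — vote requirement not satisfied.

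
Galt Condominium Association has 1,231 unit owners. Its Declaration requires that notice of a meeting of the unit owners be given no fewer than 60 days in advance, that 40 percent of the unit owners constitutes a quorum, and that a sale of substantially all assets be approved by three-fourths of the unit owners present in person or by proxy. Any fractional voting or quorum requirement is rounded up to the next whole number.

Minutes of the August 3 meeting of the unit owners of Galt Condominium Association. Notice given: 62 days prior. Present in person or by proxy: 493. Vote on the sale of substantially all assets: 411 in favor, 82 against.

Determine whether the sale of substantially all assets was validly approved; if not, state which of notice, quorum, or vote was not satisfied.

Valid — all requirements satisfied.

Notice: 62 days given; 60 required. Satisfied.
Quorum: 40% of 1,231 = 492.40, rounded up to 493; 493 present. Satisfied.
Vote: requires three-fourths of those present (493); 3/4 of 493 = 369.75, rounded up to 370, so 370 needed; 411 in favor. Satisfied.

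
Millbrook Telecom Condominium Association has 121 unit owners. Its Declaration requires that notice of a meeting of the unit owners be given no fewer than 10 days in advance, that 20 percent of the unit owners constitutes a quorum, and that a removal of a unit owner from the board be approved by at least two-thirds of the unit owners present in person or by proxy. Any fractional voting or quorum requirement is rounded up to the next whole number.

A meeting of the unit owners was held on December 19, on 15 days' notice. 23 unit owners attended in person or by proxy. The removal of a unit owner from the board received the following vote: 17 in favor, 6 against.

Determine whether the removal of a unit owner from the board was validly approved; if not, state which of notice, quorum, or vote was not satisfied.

Invalid — quorum requirement not satisfied.

Notice: 15 days given; 10 required. Satisfied.
Quorum: 20% of 121 = 24.20, rounded up to 25; 23 present. Not satisfied.
Vote: requires two-thirds of those present (23); 2/3 of 23 = 15.33, rounded up to 16, so 16 needed; 17 in favor. Satisfied.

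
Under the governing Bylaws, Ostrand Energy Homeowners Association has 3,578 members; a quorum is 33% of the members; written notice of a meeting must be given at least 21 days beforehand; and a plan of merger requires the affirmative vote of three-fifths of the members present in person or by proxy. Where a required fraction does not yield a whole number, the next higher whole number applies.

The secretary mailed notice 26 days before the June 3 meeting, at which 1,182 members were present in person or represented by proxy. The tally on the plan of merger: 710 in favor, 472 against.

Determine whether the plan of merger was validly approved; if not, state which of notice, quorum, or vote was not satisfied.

Notice: 26 days given; 21 required. Satisfied.
Quorum: 33% of 3,578 = 1,180.74, rounded up to 1,181; 1,182 present. Satisfied.
Vote: requires three-fifths of those present (1,182); 3/5 of 1182 = 709.20, rounded up to 710, so 710 needed; 710 in favor. Satisfied.

Valid — all requirements satisfied.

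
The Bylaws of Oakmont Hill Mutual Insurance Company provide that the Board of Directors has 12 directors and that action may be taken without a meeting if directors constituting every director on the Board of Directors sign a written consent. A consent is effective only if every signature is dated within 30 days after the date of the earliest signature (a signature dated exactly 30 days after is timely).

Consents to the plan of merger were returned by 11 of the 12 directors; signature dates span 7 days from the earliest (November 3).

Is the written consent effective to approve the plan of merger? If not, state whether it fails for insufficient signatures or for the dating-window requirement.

Not effective — insufficient signatures.

Signatures required: all of 12 — unanimous means all 12, so 12 needed; 11 signed. Insufficient.
Dating window: the latest signature is 7 days after the earliest; the limit is 30 days. Within the window.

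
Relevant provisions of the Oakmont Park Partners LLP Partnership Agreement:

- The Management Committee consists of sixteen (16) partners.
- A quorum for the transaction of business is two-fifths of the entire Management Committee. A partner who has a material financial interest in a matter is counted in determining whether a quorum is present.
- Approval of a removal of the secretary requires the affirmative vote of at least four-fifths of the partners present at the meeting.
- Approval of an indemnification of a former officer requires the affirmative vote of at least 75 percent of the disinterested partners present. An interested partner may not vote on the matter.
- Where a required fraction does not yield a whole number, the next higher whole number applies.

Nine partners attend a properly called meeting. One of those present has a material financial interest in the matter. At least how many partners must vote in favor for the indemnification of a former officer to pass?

The indemnification of a former officer requires three-fourths of the disinterested partners present (9 − 1 = 8).
3/4 of 8 = 6.

6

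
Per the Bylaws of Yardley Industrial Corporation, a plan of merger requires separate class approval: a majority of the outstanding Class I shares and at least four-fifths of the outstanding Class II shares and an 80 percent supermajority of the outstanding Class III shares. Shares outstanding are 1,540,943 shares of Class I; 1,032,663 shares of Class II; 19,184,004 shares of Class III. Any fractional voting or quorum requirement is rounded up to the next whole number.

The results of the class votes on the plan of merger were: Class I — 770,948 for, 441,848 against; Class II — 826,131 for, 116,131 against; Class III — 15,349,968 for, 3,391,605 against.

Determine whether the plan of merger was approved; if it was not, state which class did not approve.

Class I: a majority of 1540943 is 770472; 770,472 required, 770,948 in favor — approved.
Class II: 4/5 of 1032663 = 826130.40, rounded up to 826131; 826,131 required, 826,131 in favor — approved.
Class III: 4/5 of 19184004 = 15347203.20, rounded up to 15347204; 15,347,204 required, 15,349,968 in favor — approved.

Approved — every class gave the required vote.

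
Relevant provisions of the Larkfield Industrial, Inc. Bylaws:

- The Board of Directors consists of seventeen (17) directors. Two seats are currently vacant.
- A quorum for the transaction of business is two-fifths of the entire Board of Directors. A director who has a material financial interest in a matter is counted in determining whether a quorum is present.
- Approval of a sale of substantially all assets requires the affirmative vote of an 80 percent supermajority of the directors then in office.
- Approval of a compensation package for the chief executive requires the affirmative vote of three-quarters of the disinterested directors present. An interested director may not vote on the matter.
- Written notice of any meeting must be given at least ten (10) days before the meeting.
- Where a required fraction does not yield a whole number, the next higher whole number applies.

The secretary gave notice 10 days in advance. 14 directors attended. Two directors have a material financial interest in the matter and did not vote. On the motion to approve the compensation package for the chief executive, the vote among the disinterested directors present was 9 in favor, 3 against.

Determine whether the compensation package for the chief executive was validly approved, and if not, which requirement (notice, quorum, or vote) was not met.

Valid — all requirements satisfied.

Notice: 10 days given; 10 required (10 ≥ 10). Satisfied.
Quorum: 14 present (interested directors count toward quorum); quorum is 7. Satisfied.
Vote: the compensation package for the chief executive requires three-fourths of the disinterested directors present (14 − 2 = 12). 3/4 of 12 = 9, so 9 affirmative votes are needed; 9 voted in favor. Satisfied.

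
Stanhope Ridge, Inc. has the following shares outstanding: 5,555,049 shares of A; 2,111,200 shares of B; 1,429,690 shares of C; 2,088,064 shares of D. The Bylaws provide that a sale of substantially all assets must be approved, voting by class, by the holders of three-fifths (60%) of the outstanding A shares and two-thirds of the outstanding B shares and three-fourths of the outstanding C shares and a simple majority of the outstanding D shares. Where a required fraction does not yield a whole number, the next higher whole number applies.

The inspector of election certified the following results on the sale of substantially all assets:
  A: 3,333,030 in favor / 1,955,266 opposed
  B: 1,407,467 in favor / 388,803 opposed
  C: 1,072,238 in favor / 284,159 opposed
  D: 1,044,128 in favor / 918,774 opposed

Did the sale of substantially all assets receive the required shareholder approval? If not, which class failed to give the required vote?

A: 3/5 of 5555049 = 3333029.40, rounded up to 3333030; 3,333,030 required, 3,333,030 in favor — approved.
B: 2/3 of 2111200 = 1407466.67, rounded up to 1407467; 1,407,467 required, 1,407,467 in favor — approved.
C: 3/4 of 1429690 = 1072267.50, rounded up to 1072268; 1,072,268 required, 1,072,238 in favor — not approved.
D: a majority of 2088064 is 1044033; 1,044,033 required, 1,044,128 in favor — approved.

Not approved — the C shares did not give the required vote.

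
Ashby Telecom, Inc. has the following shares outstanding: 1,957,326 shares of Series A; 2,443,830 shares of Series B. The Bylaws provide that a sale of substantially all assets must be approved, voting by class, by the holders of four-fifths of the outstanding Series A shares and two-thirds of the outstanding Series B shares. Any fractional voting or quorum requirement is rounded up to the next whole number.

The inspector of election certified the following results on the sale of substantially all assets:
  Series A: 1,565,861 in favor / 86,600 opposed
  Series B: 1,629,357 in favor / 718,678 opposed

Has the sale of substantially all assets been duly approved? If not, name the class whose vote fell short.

Approved — every class gave the required vote.

Series A: 4/5 of 1957326 = 1565860.80, rounded up to 1565861; 1,565,861 required, 1,565,861 in favor — approved.
Series B: 2/3 of 2443830 = 1629220; 1,629,220 required, 1,629,357 in favor — approved.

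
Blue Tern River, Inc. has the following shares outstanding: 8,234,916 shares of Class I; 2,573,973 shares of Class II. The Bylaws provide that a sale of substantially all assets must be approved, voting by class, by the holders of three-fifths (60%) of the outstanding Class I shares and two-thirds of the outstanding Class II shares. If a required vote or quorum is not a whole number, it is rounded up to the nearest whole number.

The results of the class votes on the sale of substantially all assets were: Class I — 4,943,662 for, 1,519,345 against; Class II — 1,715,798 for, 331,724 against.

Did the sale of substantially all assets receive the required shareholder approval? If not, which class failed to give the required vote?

Not approved — the Class II shares did not give the required vote.

Class I: 3/5 of 8234916 = 4940949.60, rounded up to 4940950; 4,940,950 required, 4,943,662 in favor — approved.
Class II: 2/3 of 2573973 = 1715982; 1,715,982 required, 1,715,798 in favor — not approved.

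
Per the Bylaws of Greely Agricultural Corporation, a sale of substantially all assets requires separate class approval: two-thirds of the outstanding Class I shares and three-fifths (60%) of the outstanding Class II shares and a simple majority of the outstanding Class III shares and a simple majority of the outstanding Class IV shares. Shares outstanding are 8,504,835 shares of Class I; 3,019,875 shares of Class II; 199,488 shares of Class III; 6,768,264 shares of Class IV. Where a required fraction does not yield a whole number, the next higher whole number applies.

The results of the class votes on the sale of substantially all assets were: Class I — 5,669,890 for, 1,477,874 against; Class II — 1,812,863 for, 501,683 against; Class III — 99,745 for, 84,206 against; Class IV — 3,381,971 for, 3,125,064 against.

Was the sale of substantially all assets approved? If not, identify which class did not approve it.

Not approved — the Class IV shares did not give the required vote.

Class I: 2/3 of 8504835 = 5669890; 5,669,890 required, 5,669,890 in favor — approved.
Class II: 3/5 of 3019875 = 1811925; 1,811,925 required, 1,812,863 in favor — approved.
Class III: a majority of 199488 is 99745; 99,745 required, 99,745 in favor — approved.
Class IV: a majority of 6768264 is 3384133; 3,384,133 required, 3,381,971 in favor — not approved.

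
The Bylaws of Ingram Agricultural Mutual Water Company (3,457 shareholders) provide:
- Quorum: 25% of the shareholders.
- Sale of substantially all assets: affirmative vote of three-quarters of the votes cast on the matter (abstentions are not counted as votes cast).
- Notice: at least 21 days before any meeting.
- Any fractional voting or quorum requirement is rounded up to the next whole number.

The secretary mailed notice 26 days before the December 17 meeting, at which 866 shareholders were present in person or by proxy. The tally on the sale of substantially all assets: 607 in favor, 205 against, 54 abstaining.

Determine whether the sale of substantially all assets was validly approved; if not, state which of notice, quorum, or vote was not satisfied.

Invalid — vote requirement not satisfied.

Notice: 26 days given; 21 required. Satisfied.
Quorum: 25% of 3,457 = 864.25, rounded up to 865; 866 present. Satisfied.
Vote: requires three-fourths of the votes cast (866 − 54 abstaining = 812); 3/4 of 812 = 609, so 609 needed; 607 in favor. Not satisfied.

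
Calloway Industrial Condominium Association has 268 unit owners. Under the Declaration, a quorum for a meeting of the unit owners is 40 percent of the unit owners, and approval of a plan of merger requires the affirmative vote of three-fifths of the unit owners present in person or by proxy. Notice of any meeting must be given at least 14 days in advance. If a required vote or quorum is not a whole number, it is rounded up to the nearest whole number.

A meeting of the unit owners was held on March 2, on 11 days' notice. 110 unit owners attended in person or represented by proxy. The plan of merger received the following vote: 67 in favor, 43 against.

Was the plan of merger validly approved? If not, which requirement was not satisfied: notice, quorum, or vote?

Notice: 11 days given; 14 required. Not satisfied.
Quorum: 40% of 268 = 107.20, rounded up to 108; 110 present. Satisfied.
Vote: requires three-fifths of those present (110); 3/5 of 110 = 66, so 66 needed; 67 in favor. Satisfied.

Invalid — notice requirement not satisfied.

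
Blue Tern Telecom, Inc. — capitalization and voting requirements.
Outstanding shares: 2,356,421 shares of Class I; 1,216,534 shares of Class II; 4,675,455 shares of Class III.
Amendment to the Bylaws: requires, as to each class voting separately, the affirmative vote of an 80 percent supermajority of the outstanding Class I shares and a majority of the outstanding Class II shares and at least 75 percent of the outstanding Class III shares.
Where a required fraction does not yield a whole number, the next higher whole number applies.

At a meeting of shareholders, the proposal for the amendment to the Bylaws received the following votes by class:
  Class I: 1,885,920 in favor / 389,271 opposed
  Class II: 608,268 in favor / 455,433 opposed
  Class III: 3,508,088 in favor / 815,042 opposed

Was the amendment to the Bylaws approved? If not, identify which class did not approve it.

Class I: 4/5 of 2356421 = 1885136.80, rounded up to 1885137; 1,885,137 required, 1,885,920 in favor — approved.
Class II: a majority of 1216534 is 608268; 608,268 required, 608,268 in favor — approved.
Class III: 3/4 of 4675455 = 3506591.25, rounded up to 3506592; 3,506,592 required, 3,508,088 in favor — approved.

Approved — every class gave the required vote.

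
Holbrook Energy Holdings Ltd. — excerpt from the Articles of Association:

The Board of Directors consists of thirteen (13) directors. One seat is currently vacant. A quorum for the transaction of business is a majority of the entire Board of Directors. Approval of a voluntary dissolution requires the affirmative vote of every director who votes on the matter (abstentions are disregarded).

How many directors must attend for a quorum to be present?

7

A majority of 13 is 7.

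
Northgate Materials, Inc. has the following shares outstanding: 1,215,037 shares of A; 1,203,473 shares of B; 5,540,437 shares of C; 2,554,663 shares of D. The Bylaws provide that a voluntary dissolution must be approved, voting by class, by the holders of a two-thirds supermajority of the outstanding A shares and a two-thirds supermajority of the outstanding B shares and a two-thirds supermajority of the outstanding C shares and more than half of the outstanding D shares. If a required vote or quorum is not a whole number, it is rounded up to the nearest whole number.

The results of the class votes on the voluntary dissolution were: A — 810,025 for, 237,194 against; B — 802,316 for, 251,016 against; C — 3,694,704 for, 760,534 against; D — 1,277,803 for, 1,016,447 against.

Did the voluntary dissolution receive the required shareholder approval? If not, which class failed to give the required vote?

Approved — every class gave the required vote.

A: 2/3 of 1215037 = 810024.67, rounded up to 810025; 810,025 required, 810,025 in favor — approved.
B: 2/3 of 1203473 = 802315.33, rounded up to 802316; 802,316 required, 802,316 in favor — approved.
C: 2/3 of 5540437 = 3693624.67, rounded up to 3693625; 3,693,625 required, 3,694,704 in favor — approved.
D: a majority of 2554663 is 1277332; 1,277,332 required, 1,277,803 in favor — approved.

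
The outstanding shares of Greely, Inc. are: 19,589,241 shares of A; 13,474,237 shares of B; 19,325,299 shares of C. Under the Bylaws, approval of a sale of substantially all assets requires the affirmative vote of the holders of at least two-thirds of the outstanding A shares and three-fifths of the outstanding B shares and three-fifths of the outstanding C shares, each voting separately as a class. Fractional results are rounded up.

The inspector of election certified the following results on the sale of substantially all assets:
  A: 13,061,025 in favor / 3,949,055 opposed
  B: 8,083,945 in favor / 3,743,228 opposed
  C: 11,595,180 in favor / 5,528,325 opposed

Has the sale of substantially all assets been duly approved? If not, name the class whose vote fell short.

Not approved — the B shares did not give the required vote.

A: 2/3 of 19589241 = 13059494; 13,059,494 required, 13,061,025 in favor — approved.
B: 3/5 of 13474237 = 8084542.20, rounded up to 8084543; 8,084,543 required, 8,083,945 in favor — not approved.
C: 3/5 of 19325299 = 11595179.40, rounded up to 11595180; 11,595,180 required, 11,595,180 in favor — approved.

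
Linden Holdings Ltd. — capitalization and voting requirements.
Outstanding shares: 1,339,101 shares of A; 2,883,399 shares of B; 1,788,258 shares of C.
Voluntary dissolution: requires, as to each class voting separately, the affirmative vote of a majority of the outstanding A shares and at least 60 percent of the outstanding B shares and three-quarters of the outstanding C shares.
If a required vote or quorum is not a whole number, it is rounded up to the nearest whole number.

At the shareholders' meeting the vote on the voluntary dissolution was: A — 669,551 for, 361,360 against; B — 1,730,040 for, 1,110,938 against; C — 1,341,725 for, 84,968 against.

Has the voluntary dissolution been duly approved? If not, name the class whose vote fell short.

A: a majority of 1339101 is 669551; 669,551 required, 669,551 in favor — approved.
B: 3/5 of 2883399 = 1730039.40, rounded up to 1730040; 1,730,040 required, 1,730,040 in favor — approved.
C: 3/4 of 1788258 = 1341193.50, rounded up to 1341194; 1,341,194 required, 1,341,725 in favor — approved.

Approved — every class gave the required vote.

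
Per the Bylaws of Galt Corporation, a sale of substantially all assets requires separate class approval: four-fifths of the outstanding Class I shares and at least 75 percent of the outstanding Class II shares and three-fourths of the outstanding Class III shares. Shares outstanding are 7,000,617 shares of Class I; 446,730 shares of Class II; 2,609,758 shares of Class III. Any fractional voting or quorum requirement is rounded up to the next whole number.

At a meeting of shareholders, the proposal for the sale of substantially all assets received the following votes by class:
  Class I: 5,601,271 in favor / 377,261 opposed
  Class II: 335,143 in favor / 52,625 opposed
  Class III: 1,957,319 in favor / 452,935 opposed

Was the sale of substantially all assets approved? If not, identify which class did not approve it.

Class I: 4/5 of 7000617 = 5600493.60, rounded up to 5600494; 5,600,494 required, 5,601,271 in favor — approved.
Class II: 3/4 of 446730 = 335047.50, rounded up to 335048; 335,048 required, 335,143 in favor — approved.
Class III: 3/4 of 2609758 = 1957318.50, rounded up to 1957319; 1,957,319 required, 1,957,319 in favor — approved.

Approved — every class gave the required vote.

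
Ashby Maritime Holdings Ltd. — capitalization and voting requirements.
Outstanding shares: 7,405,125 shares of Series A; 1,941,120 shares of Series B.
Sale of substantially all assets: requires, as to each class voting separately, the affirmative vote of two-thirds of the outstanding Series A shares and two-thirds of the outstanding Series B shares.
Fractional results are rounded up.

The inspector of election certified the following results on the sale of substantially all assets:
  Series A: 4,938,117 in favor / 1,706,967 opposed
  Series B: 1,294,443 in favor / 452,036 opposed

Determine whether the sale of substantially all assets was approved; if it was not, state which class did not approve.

Series A: 2/3 of 7405125 = 4936750; 4,936,750 required, 4,938,117 in favor — approved.
Series B: 2/3 of 1941120 = 1294080; 1,294,080 required, 1,294,443 in favor — approved.

Approved — every class gave the required vote.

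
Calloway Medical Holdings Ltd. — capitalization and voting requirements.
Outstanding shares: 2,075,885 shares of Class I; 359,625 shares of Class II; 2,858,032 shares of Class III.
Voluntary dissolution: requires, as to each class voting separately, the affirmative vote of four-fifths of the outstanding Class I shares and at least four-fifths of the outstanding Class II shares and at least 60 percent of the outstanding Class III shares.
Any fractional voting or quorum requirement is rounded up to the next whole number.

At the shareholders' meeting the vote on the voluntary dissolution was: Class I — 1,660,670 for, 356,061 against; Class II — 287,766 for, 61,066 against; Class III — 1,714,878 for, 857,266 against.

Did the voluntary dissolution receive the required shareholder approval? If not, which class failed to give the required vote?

Not approved — the Class I shares did not give the required vote.

Class I: 4/5 of 2075885 = 1660708; 1,660,708 required, 1,660,670 in favor — not approved.
Class II: 4/5 of 359625 = 287700; 287,700 required, 287,766 in favor — approved.
Class III: 3/5 of 2858032 = 1714819.20, rounded up to 1714820; 1,714,820 required, 1,714,878 in favor — approved.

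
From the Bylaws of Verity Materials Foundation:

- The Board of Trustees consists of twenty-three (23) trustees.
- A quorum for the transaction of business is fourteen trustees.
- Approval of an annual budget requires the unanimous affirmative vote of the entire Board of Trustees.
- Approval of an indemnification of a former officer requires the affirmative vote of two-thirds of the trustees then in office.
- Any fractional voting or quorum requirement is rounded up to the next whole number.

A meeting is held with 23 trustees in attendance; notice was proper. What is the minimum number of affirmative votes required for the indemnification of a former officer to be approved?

16

The indemnification of a former officer requires two-thirds of the trustees then in office (23).
2/3 of 23 = 15.33, rounded up to 16.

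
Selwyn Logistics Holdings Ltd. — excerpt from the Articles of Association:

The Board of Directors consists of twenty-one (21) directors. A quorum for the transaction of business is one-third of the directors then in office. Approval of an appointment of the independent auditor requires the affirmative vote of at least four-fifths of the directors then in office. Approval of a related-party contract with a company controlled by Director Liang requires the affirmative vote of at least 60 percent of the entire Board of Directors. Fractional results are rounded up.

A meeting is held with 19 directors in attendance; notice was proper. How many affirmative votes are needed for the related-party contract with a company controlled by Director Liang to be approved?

The related-party contract with a company controlled by Director Liang requires three-fifths of the entire Board of Directors (21).
3/5 of 21 = 12.60, rounded up to 13.

13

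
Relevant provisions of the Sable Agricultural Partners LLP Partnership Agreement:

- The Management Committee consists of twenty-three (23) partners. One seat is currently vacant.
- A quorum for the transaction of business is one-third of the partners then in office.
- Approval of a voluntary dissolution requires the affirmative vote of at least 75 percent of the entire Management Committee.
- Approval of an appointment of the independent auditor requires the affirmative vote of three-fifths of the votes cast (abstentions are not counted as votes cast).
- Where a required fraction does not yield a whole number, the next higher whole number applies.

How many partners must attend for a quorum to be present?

8

1/3 of 22 = 7.33, rounded up to 8.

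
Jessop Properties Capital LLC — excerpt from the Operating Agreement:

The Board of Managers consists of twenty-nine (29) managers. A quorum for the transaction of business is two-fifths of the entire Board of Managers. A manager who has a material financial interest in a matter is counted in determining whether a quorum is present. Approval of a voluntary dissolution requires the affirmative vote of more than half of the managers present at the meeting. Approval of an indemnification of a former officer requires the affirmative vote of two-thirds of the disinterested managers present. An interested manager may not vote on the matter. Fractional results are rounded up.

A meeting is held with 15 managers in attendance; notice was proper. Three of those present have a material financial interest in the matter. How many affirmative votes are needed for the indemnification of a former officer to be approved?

8

The indemnification of a former officer requires two-thirds of the disinterested managers present (15 − 3 = 12).
2/3 of 12 = 8.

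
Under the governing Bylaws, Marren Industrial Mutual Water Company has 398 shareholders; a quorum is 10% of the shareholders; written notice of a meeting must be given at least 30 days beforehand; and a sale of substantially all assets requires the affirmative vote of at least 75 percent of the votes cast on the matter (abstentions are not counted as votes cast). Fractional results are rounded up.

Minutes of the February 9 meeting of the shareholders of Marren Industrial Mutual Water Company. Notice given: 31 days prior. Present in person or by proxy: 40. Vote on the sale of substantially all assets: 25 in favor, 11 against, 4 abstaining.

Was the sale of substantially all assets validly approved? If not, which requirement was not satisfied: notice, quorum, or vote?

Invalid — vote requirement not satisfied.

Notice: 31 days given; 30 required. Satisfied.
Quorum: 10% of 398 = 39.80, rounded up to 40; 40 present. Satisfied.
Vote: requires three-fourths of the votes cast (40 − 4 abstaining = 36); 3/4 of 36 = 27, so 27 needed; 25 in favor. Not satisfied.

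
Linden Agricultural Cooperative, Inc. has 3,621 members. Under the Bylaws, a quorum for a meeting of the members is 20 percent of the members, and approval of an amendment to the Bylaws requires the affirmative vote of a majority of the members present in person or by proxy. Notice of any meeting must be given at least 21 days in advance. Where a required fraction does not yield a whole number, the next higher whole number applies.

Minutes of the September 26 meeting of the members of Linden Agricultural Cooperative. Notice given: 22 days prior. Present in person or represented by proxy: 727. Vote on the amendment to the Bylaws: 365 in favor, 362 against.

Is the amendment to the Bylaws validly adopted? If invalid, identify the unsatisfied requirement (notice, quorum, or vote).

Notice: 22 days given; 21 required. Satisfied.
Quorum: 20% of 3,621 = 724.20, rounded up to 725; 727 present. Satisfied.
Vote: requires a majority of those present (727); a majority of 727 is 364, so 364 needed; 365 in favor. Satisfied.

Valid — all requirements satisfied.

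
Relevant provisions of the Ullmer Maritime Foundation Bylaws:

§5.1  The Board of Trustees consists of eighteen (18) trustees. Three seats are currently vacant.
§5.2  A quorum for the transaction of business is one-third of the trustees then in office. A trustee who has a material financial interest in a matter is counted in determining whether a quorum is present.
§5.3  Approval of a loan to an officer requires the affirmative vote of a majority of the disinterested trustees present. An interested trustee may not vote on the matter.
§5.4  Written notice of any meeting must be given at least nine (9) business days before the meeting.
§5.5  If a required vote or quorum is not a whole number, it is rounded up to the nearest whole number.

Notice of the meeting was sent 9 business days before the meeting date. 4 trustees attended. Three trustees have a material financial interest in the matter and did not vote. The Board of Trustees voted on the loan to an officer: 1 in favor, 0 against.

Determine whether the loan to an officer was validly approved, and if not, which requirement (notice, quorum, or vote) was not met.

Invalid — quorum requirement not satisfied.

Notice: 9 business days given; 9 required (9 ≥ 9). Satisfied.
Quorum: 4 present (interested trustees count toward quorum); quorum is 5. Not satisfied.
Vote: the loan to an officer requires a majority of the disinterested trustees present (4 − 3 = 1). A majority of 1 is 1, so 1 affirmative vote is needed; 1 voted in favor. Satisfied. (Moot — without a quorum no business can be validly transacted.)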